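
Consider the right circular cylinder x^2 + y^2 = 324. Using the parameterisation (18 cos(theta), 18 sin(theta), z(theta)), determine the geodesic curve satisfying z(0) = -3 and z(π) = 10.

Parameterise the cylinder of radius R = 18 as
    r(θ) = (18 cos θ, 18 sin θ, z(θ)).
The arc-length element is
    ds = sqrt(324 + (dz/dθ)^2) dθ,
so the Lagrangian is L = sqrt(324 + z'^2).
L depends on z' only, not on z or θ, so ∂L/∂z = 0 and
    ∂L/∂z' = z' / sqrt(324 + z'^2).
The Euler-Lagrange equation gives
    d/dθ( z' / sqrt(324 + z'^2) ) = 0,
so z' is constant. Integrating once:
    z(θ) = a θ + b,
a helix on the cylinder (a straight line when the cylinder is unrolled). The constants a, b are determined by the endpoint conditions.
With endpoint conditions z(0) = -3 and z(π) = 10: from z(0) = b we get b = -3, and a·π + -3 = 10 gives a = 13/π, so
    z(θ) = (13/π) θ − 3.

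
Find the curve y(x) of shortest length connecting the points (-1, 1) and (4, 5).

Arc-length functional: J[y] = ∫ sqrt(1 + (y')^2) dx.
Lagrangian L = sqrt(1 + (y')^2) has no explicit y dependence, so ∂L/∂y = 0 and the Euler-Lagrange equation gives
    d/dx( y' / sqrt(1 + (y')^2) ) = 0  ⇒  y' / sqrt(1 + (y')^2) = const.
Hence y' is constant, so y(x) is affine.
Fitting the endpoints (-1, 1) and (4, 5):
    slope m = (5 − 1) / (4 − (-1)) = 4/5,
    intercept c = 1 − m·(-1) = 9/5.
Extremal: y(x) = (4/5) x + 9/5.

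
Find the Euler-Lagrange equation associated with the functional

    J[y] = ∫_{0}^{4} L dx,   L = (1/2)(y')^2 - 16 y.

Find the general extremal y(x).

The Lagrangian is L = (1/2)(y')^2 - 16 y.
∂L/∂y = -16.
∂L/∂y' = y'.
The Euler-Lagrange equation d/dx(∂L/∂y') − ∂L/∂y = 0 becomes:
    y'' + 16 = 0
General solution: y(x) = -8 x^2 + A x + B, where A and B are arbitrary constants fixed by the endpoint conditions.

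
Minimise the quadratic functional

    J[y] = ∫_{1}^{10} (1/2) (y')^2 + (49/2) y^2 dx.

The Lagrangian is L = (1/2) (y')^2 + (49/2) y^2.
Compute ∂L/∂y = 49y, ∂L/∂y' = y'.
The Euler-Lagrange equation d/dx(∂L/∂y') − ∂L/∂y = 0 reduces to
    y'' − 49 y = 0.
Its general solution is
    y(x) = A e^(7x) + B e^(−7x),
with A, B fixed by the endpoint conditions.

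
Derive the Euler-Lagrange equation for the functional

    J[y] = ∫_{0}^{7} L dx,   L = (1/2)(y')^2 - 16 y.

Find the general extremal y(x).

The Lagrangian is L = (1/2)(y')^2 - 16 y.
∂L/∂y = -16.
∂L/∂y' = y'.
The Euler-Lagrange equation d/dx(∂L/∂y') − ∂L/∂y = 0 becomes:
    y'' + 16 = 0
General solution: y(x) = -8 x^2 + A x + B, where A and B are arbitrary constants fixed by the endpoint conditions.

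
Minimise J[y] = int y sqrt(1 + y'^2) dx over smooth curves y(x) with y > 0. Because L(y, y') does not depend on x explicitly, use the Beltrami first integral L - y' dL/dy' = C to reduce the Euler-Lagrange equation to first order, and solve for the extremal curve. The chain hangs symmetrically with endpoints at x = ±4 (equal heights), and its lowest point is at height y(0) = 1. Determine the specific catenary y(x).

The Lagrangian L(y, y') = y sqrt(1 + y'^2) has no explicit x dependence, so the Beltrami identity applies:
    L − y' ∂L/∂y' = C.
Compute ∂L/∂y' = y · y' / sqrt(1 + y'^2). Then
    L − y' ∂L/∂y'
    = y sqrt(1 + y'^2) − y · y'^2 / sqrt(1 + y'^2)
    = y (1 + y'^2 − y'^2) / sqrt(1 + y'^2)
    = y / sqrt(1 + y'^2) = C.
Squaring gives y^2 = C^2 (1 + y'^2), i.e.
    y'^2 = y^2 / C^2 − 1.
Separating variables,
    dy / sqrt(y^2 − C^2) = dx / C,
and integrating gives arccosh(y / C) = (x − a)/C, so
    y(x) = C cosh((x − a)/C),
the catenary. The constants C and a are fixed by the two endpoint conditions (and, for the hanging-chain problem, the length constraint selects C).
Now fit the given data. The endpoints x = ±4 are symmetric at equal height, so the catenary is even about its minimum: a = 0 and y(x) = C cosh(x/C). The lowest point is y(0) = C cosh(0) = C, and we are told y(0) = 1, so C = 1. Therefore
    y(x) = cosh(x),
and at the endpoints
    y(±4) = cosh(4).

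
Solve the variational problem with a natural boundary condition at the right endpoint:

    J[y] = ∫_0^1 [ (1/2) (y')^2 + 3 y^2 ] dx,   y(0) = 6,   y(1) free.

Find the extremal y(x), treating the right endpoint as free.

The Lagrangian L = (1/2) (y')^2 + 3 y^2 gives
    ∂L/∂y = 6 y,   ∂L/∂y' = y'.
Euler-Lagrange: y'' − 6 y = 0.
With k = sqrt(6), the general solution is
    y(x) = A cosh(sqrt(6) x) + B sinh(sqrt(6) x).
Fixed left endpoint y(0) = 6 ⇒ A = 6.
The right endpoint x = 1 is free, so the natural (transversality) condition is ∂L/∂y' |_{x=1} = 0, i.e. y'(1) = 0.
Compute y'(x) = A k sinh(k x) + B k cosh(k x), so
    y'(1) = A k sinh(k·1) + B k cosh(k·1) = 0
    ⇒ B = −A tanh(k·1) = − 6 tanh(sqrt(6)·1).
Therefore the extremal is
    y(x) = 6 cosh(sqrt(6) x) − 6 tanh(sqrt(6)·1) sinh(sqrt(6) x).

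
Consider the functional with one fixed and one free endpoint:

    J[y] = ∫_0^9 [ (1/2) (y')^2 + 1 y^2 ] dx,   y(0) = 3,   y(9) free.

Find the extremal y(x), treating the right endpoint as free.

The Lagrangian L = (1/2) (y')^2 + 1 y^2 gives
    ∂L/∂y = 2 y,   ∂L/∂y' = y'.
Euler-Lagrange: y'' − 2 y = 0.
With k = sqrt(2), the general solution is
    y(x) = A cosh(sqrt(2) x) + B sinh(sqrt(2) x).
Fixed left endpoint y(0) = 3 ⇒ A = 3.
The right endpoint x = 9 is free, so the natural (transversality) condition is ∂L/∂y' |_{x=9} = 0, i.e. y'(9) = 0.
Compute y'(x) = A k sinh(k x) + B k cosh(k x), so
    y'(9) = A k sinh(k·9) + B k cosh(k·9) = 0
    ⇒ B = −A tanh(k·9) = − 3 tanh(sqrt(2)·9).
Therefore the extremal is
    y(x) = 3 cosh(sqrt(2) x) − 3 tanh(sqrt(2)·9) sinh(sqrt(2) x).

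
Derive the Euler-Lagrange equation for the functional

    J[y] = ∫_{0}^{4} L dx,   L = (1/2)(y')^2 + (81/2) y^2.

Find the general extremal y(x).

The Lagrangian is L = (1/2)(y')^2 + (81/2) y^2.
∂L/∂y = 81y.
∂L/∂y' = y'.
The Euler-Lagrange equation d/dx(∂L/∂y') − ∂L/∂y = 0 becomes:
    y'' - 81 y = 0
General solution: y(x) = A e^(9x) + B e^(-9x), where A and B are arbitrary constants fixed by the endpoint conditions.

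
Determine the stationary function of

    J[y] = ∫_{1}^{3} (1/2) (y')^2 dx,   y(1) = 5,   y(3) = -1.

The Lagrangian is L = (1/2) (y')^2.
Compute ∂L/∂y = 0, ∂L/∂y' = y'.
The Euler-Lagrange equation d/dx(∂L/∂y') − ∂L/∂y = 0 reduces to
    y'' = 0.
Its general solution is
    y(x) = A x + B,
with A, B fixed by the endpoint conditions.
Applying the endpoint conditions y(1) = 5 and y(3) = -1: solve A·1 + B = 5 and A·3 + B = -1. Subtracting gives A(3 − 1) = -1 − 5, so A = -3, and B = 5 − A·1 = 8. Therefore
    y(x) = -3 x + 8.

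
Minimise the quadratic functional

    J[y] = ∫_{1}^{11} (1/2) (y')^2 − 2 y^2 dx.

The Lagrangian is L = (1/2) (y')^2 − 2 y^2.
Compute ∂L/∂y = -4y, ∂L/∂y' = y'.
The Euler-Lagrange equation d/dx(∂L/∂y') − ∂L/∂y = 0 reduces to
    y'' + 4 y = 0.
Its general solution is
    y(x) = A sin(2x) + B cos(2x),
with A, B fixed by the endpoint conditions.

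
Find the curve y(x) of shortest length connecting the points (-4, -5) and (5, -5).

Arc-length functional: J[y] = ∫ sqrt(1 + (y')^2) dx.
Lagrangian L = sqrt(1 + (y')^2) has no explicit y dependence, so ∂L/∂y = 0 and the Euler-Lagrange equation gives
    d/dx( y' / sqrt(1 + (y')^2) ) = 0  ⇒  y' / sqrt(1 + (y')^2) = const.
Hence y' is constant, so y(x) is affine.
Fitting the endpoints (-4, -5) and (5, -5):
    slope m = ((-5) − (-5)) / (5 − (-4)) = 0,
    intercept c = (-5) − m·(-4) = -5.
Extremal: y(x) = -5.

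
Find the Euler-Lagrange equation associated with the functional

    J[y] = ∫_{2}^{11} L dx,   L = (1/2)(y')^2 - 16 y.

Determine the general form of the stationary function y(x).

The Lagrangian is L = (1/2)(y')^2 - 16 y.
∂L/∂y = -16.
∂L/∂y' = y'.
The Euler-Lagrange equation d/dx(∂L/∂y') − ∂L/∂y = 0 becomes:
    y'' + 16 = 0
General solution: y(x) = -8 x^2 + A x + B, where A and B are arbitrary constants fixed by the endpoint conditions.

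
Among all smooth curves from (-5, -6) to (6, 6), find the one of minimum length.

Arc-length functional: J[y] = ∫ sqrt(1 + (y')^2) dx.
Lagrangian L = sqrt(1 + (y')^2) has no explicit y dependence, so ∂L/∂y = 0 and the Euler-Lagrange equation gives
    d/dx( y' / sqrt(1 + (y')^2) ) = 0  ⇒  y' / sqrt(1 + (y')^2) = const.
Hence y' is constant, so y(x) is affine.
Fitting the endpoints (-5, -6) and (6, 6):
    slope m = (6 − (-6)) / (6 − (-5)) = 12/11,
    intercept c = (-6) − m·(-5) = -6/11.
Extremal: y(x) = (12/11) x - 6/11.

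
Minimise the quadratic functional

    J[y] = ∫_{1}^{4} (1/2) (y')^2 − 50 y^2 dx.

The Lagrangian is L = (1/2) (y')^2 − 50 y^2.
Compute ∂L/∂y = -100y, ∂L/∂y' = y'.
The Euler-Lagrange equation d/dx(∂L/∂y') − ∂L/∂y = 0 reduces to
    y'' + 100 y = 0.
Its general solution is
    y(x) = A sin(10x) + B cos(10x),
with A, B fixed by the endpoint conditions.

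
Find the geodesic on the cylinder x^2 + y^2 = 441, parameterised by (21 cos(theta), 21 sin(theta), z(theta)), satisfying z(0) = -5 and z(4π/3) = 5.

Parameterise the cylinder of radius R = 21 as
    r(θ) = (21 cos θ, 21 sin θ, z(θ)).
The arc-length element is
    ds = sqrt(441 + (dz/dθ)^2) dθ,
so the Lagrangian is L = sqrt(441 + z'^2).
L depends on z' only, not on z or θ, so ∂L/∂z = 0 and
    ∂L/∂z' = z' / sqrt(441 + z'^2).
The Euler-Lagrange equation gives
    d/dθ( z' / sqrt(441 + z'^2) ) = 0,
so z' is constant. Integrating once:
    z(θ) = a θ + b,
a helix on the cylinder (a straight line when the cylinder is unrolled). The constants a, b are determined by the endpoint conditions.
With endpoint conditions z(0) = -5 and z(4π/3) = 5: from z(0) = b we get b = -5, and a·4π/3 + -5 = 5 gives a = 15/(2π), so
    z(θ) = (15/(2π)) θ − 5.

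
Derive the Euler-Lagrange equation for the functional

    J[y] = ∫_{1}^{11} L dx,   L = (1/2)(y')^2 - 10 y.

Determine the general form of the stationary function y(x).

The Lagrangian is L = (1/2)(y')^2 - 10 y.
∂L/∂y = -10.
∂L/∂y' = y'.
The Euler-Lagrange equation d/dx(∂L/∂y') − ∂L/∂y = 0 becomes:
    y'' + 10 = 0
General solution: y(x) = -5 x^2 + A x + B, where A and B are arbitrary constants fixed by the endpoint conditions.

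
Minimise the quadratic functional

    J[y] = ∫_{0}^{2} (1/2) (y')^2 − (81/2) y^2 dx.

The Lagrangian is L = (1/2) (y')^2 − (81/2) y^2.
Compute ∂L/∂y = -81y, ∂L/∂y' = y'.
The Euler-Lagrange equation d/dx(∂L/∂y') − ∂L/∂y = 0 reduces to
    y'' + 81 y = 0.
Its general solution is
    y(x) = A sin(9x) + B cos(9x),
with A, B fixed by the endpoint conditions.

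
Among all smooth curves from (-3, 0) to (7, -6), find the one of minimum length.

Arc-length functional: J[y] = ∫ sqrt(1 + (y')^2) dx.
Lagrangian L = sqrt(1 + (y')^2) has no explicit y dependence, so ∂L/∂y = 0 and the Euler-Lagrange equation gives
    d/dx( y' / sqrt(1 + (y')^2) ) = 0  ⇒  y' / sqrt(1 + (y')^2) = const.
Hence y' is constant, so y(x) is affine.
Fitting the endpoints (-3, 0) and (7, -6):
    slope m = ((-6) − 0) / (7 − (-3)) = -3/5,
    intercept c = 0 − m·(-3) = -9/5.
Extremal: y(x) = (-3/5) x - 9/5.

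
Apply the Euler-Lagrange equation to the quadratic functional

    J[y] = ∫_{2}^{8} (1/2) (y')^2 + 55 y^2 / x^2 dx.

The Lagrangian is L = (1/2) (y')^2 + 55 y^2 / x^2.
Compute ∂L/∂y = 110y/x^2, ∂L/∂y' = y'.
The Euler-Lagrange equation d/dx(∂L/∂y') − ∂L/∂y = 0 reduces to
    y'' − 110/x^2 · y = 0  (x > 0).
Its general solution is
    y(x) = A x^11 + B x^(-10),
with A, B fixed by the endpoint conditions.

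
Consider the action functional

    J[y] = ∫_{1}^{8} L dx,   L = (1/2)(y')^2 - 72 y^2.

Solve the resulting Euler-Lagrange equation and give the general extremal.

The Lagrangian is L = (1/2)(y')^2 - 72 y^2.
∂L/∂y = -144y.
∂L/∂y' = y'.
The Euler-Lagrange equation d/dx(∂L/∂y') − ∂L/∂y = 0 becomes:
    y'' + 144 y = 0
General solution: y(x) = A sin(12x) + B cos(12x), where A and B are arbitrary constants fixed by the endpoint conditions.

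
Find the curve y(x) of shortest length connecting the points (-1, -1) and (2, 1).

Arc-length functional: J[y] = ∫ sqrt(1 + (y')^2) dx.
Lagrangian L = sqrt(1 + (y')^2) has no explicit y dependence, so ∂L/∂y = 0 and the Euler-Lagrange equation gives
    d/dx( y' / sqrt(1 + (y')^2) ) = 0  ⇒  y' / sqrt(1 + (y')^2) = const.
Hence y' is constant, so y(x) is affine.
Fitting the endpoints (-1, -1) and (2, 1):
    slope m = (1 − (-1)) / (2 − (-1)) = 2/3,
    intercept c = (-1) − m·(-1) = -1/3.
Extremal: y(x) = (2/3) x - 1/3.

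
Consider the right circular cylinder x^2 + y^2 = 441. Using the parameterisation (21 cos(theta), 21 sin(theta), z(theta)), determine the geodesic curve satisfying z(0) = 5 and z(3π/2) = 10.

Parameterise the cylinder of radius R = 21 as
    r(θ) = (21 cos θ, 21 sin θ, z(θ)).
The arc-length element is
    ds = sqrt(441 + (dz/dθ)^2) dθ,
so the Lagrangian is L = sqrt(441 + z'^2).
L depends on z' only, not on z or θ, so ∂L/∂z = 0 and
    ∂L/∂z' = z' / sqrt(441 + z'^2).
The Euler-Lagrange equation gives
    d/dθ( z' / sqrt(441 + z'^2) ) = 0,
so z' is constant. Integrating once:
    z(θ) = a θ + b,
a helix on the cylinder (a straight line when the cylinder is unrolled). The constants a, b are determined by the endpoint conditions.
With endpoint conditions z(0) = 5 and z(3π/2) = 10: from z(0) = b we get b = 5, and a·3π/2 + 5 = 10 gives a = 10/(3π), so
    z(θ) = (10/(3π)) θ + 5.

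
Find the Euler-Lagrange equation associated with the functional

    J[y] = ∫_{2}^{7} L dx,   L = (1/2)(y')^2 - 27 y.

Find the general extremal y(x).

The Lagrangian is L = (1/2)(y')^2 - 27 y.
∂L/∂y = -27.
∂L/∂y' = y'.
The Euler-Lagrange equation d/dx(∂L/∂y') − ∂L/∂y = 0 becomes:
    y'' + 27 = 0
General solution: y(x) = -(27/2) x^2 + A x + B, where A and B are arbitrary constants fixed by the endpoint conditions.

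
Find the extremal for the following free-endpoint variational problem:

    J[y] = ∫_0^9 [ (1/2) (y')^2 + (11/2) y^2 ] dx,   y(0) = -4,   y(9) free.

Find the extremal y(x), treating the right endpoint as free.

The Lagrangian L = (1/2) (y')^2 + (11/2) y^2 gives
    ∂L/∂y = 11 y,   ∂L/∂y' = y'.
Euler-Lagrange: y'' − 11 y = 0.
With k = sqrt(11), the general solution is
    y(x) = A cosh(sqrt(11) x) + B sinh(sqrt(11) x).
Fixed left endpoint y(0) = -4 ⇒ A = -4.
The right endpoint x = 9 is free, so the natural (transversality) condition is ∂L/∂y' |_{x=9} = 0, i.e. y'(9) = 0.
Compute y'(x) = A k sinh(k x) + B k cosh(k x), so
    y'(9) = A k sinh(k·9) + B k cosh(k·9) = 0
    ⇒ B = −A tanh(k·9) = 4 tanh(sqrt(11)·9).
Therefore the extremal is
    y(x) = −4 cosh(sqrt(11) x) + 4 tanh(sqrt(11)·9) sinh(sqrt(11) x).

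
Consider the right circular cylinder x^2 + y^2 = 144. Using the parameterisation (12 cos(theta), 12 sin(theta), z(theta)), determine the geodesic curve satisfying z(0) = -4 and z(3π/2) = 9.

Parameterise the cylinder of radius R = 12 as
    r(θ) = (12 cos θ, 12 sin θ, z(θ)).
The arc-length element is
    ds = sqrt(144 + (dz/dθ)^2) dθ,
so the Lagrangian is L = sqrt(144 + z'^2).
L depends on z' only, not on z or θ, so ∂L/∂z = 0 and
    ∂L/∂z' = z' / sqrt(144 + z'^2).
The Euler-Lagrange equation gives
    d/dθ( z' / sqrt(144 + z'^2) ) = 0,
so z' is constant. Integrating once:
    z(θ) = a θ + b,
a helix on the cylinder (a straight line when the cylinder is unrolled). The constants a, b are determined by the endpoint conditions.
With endpoint conditions z(0) = -4 and z(3π/2) = 9: from z(0) = b we get b = -4, and a·3π/2 + -4 = 9 gives a = 26/(3π), so
    z(θ) = (26/(3π)) θ − 4.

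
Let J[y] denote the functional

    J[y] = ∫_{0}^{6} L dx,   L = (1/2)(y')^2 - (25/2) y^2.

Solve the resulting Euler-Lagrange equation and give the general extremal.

The Lagrangian is L = (1/2)(y')^2 - (25/2) y^2.
∂L/∂y = -25y.
∂L/∂y' = y'.
The Euler-Lagrange equation d/dx(∂L/∂y') − ∂L/∂y = 0 becomes:
    y'' + 25 y = 0
General solution: y(x) = A sin(5x) + B cos(5x), where A and B are arbitrary constants fixed by the endpoint conditions.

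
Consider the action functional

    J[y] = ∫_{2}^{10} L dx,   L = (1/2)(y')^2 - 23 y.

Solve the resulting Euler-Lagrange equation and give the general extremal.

The Lagrangian is L = (1/2)(y')^2 - 23 y.
∂L/∂y = -23.
∂L/∂y' = y'.
The Euler-Lagrange equation d/dx(∂L/∂y') − ∂L/∂y = 0 becomes:
    y'' + 23 = 0
General solution: y(x) = -(23/2) x^2 + A x + B, where A and B are arbitrary constants fixed by the endpoint conditions.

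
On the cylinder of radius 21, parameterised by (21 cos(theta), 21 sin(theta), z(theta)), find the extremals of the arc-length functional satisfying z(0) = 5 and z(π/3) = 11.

Parameterise the cylinder of radius R = 21 as
    r(θ) = (21 cos θ, 21 sin θ, z(θ)).
The arc-length element is
    ds = sqrt(441 + (dz/dθ)^2) dθ,
so the Lagrangian is L = sqrt(441 + z'^2).
L depends on z' only, not on z or θ, so ∂L/∂z = 0 and
    ∂L/∂z' = z' / sqrt(441 + z'^2).
The Euler-Lagrange equation gives
    d/dθ( z' / sqrt(441 + z'^2) ) = 0,
so z' is constant. Integrating once:
    z(θ) = a θ + b,
a helix on the cylinder (a straight line when the cylinder is unrolled). The constants a, b are determined by the endpoint conditions.
With endpoint conditions z(0) = 5 and z(π/3) = 11: from z(0) = b we get b = 5, and a·π/3 + 5 = 11 gives a = 18/π, so
    z(θ) = (18/π) θ + 5.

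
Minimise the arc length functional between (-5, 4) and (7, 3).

Arc-length functional: J[y] = ∫ sqrt(1 + (y')^2) dx.
Lagrangian L = sqrt(1 + (y')^2) has no explicit y dependence, so ∂L/∂y = 0 and the Euler-Lagrange equation gives
    d/dx( y' / sqrt(1 + (y')^2) ) = 0  ⇒  y' / sqrt(1 + (y')^2) = const.
Hence y' is constant, so y(x) is affine.
Fitting the endpoints (-5, 4) and (7, 3):
    slope m = (3 − 4) / (7 − (-5)) = -1/12,
    intercept c = 4 − m·(-5) = 43/12.
Extremal: y(x) = (-1/12) x + 43/12.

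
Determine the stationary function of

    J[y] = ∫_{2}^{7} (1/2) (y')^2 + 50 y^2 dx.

The Lagrangian is L = (1/2) (y')^2 + 50 y^2.
Compute ∂L/∂y = 100y, ∂L/∂y' = y'.
The Euler-Lagrange equation d/dx(∂L/∂y') − ∂L/∂y = 0 reduces to
    y'' − 100 y = 0.
Its general solution is
    y(x) = A e^(10x) + B e^(−10x),
with A, B fixed by the endpoint conditions.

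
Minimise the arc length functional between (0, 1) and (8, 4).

Arc-length functional: J[y] = ∫ sqrt(1 + (y')^2) dx.
Lagrangian L = sqrt(1 + (y')^2) has no explicit y dependence, so ∂L/∂y = 0 and the Euler-Lagrange equation gives
    d/dx( y' / sqrt(1 + (y')^2) ) = 0  ⇒  y' / sqrt(1 + (y')^2) = const.
Hence y' is constant, so y(x) is affine.
Fitting the endpoints (0, 1) and (8, 4):
    slope m = (4 − 1) / (8 − 0) = 3/8,
    intercept c = 1 − m·0 = 1.
Extremal: y(x) = (3/8) x + 1.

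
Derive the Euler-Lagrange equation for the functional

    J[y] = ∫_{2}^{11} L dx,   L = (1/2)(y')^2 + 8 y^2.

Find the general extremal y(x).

The Lagrangian is L = (1/2)(y')^2 + 8 y^2.
∂L/∂y = 16y.
∂L/∂y' = y'.
The Euler-Lagrange equation d/dx(∂L/∂y') − ∂L/∂y = 0 becomes:
    y'' - 16 y = 0
General solution: y(x) = A e^(4x) + B e^(-4x), where A and B are arbitrary constants fixed by the endpoint conditions.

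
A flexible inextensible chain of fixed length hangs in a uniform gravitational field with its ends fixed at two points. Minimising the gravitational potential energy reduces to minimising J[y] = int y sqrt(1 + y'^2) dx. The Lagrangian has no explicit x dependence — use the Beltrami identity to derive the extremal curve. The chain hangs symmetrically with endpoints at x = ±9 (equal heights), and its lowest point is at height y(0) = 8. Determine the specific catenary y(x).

The Lagrangian L(y, y') = y sqrt(1 + y'^2) has no explicit x dependence, so the Beltrami identity applies:
    L − y' ∂L/∂y' = C.
Compute ∂L/∂y' = y · y' / sqrt(1 + y'^2). Then
    L − y' ∂L/∂y'
    = y sqrt(1 + y'^2) − y · y'^2 / sqrt(1 + y'^2)
    = y (1 + y'^2 − y'^2) / sqrt(1 + y'^2)
    = y / sqrt(1 + y'^2) = C.
Squaring gives y^2 = C^2 (1 + y'^2), i.e.
    y'^2 = y^2 / C^2 − 1.
Separating variables,
    dy / sqrt(y^2 − C^2) = dx / C,
and integrating gives arccosh(y / C) = (x − a)/C, so
    y(x) = C cosh((x − a)/C),
the catenary. The constants C and a are fixed by the two endpoint conditions (and, for the hanging-chain problem, the length constraint selects C).
Now fit the given data. The endpoints x = ±9 are symmetric at equal height, so the catenary is even about its minimum: a = 0 and y(x) = C cosh(x/C). The lowest point is y(0) = C cosh(0) = C, and we are told y(0) = 8, so C = 8. Therefore
    y(x) = 8 cosh(x/8),
and at the endpoints
    y(±9) = 8 cosh(9/8).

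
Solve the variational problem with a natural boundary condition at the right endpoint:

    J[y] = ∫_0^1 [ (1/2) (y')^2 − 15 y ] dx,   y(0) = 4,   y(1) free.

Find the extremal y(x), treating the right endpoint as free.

The Lagrangian L = (1/2) (y')^2 − 15 y gives
    ∂L/∂y = −15,   ∂L/∂y' = y'.
Euler-Lagrange: d/dx(y') − (−15) = 0, i.e. y'' + 15 = 0, so
    y(x) = −(15/2) x^2 + C1 x + C2.
Fixed left endpoint y(0) = 4 ⇒ C2 = 4.
The right endpoint x = 1 is free, so the natural (transversality) condition is ∂L/∂y' |_{x=1} = 0, i.e. y'(1) = 0.
Compute y'(x) = −15 x + C1, so y'(1) = −15 + C1 = 0 ⇒ C1 = 15.
Therefore the extremal is
    y(x) = −(15/2) x^2 + 15 x + 4.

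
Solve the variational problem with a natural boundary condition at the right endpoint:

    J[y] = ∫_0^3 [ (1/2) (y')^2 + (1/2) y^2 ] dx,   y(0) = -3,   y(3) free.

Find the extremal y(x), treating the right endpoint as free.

The Lagrangian L = (1/2) (y')^2 + (1/2) y^2 gives
    ∂L/∂y = 1 y,   ∂L/∂y' = y'.
Euler-Lagrange: y'' − y = 0.
With k = 1, the general solution is
    y(x) = A cosh(x) + B sinh(x).
Fixed left endpoint y(0) = -3 ⇒ A = -3.
The right endpoint x = 3 is free, so the natural (transversality) condition is ∂L/∂y' |_{x=3} = 0, i.e. y'(3) = 0.
Compute y'(x) = A k sinh(k x) + B k cosh(k x), so
    y'(3) = A k sinh(k·3) + B k cosh(k·3) = 0
    ⇒ B = −A tanh(k·3) = 3 tanh(1·3).
Therefore the extremal is
    y(x) = −3 cosh(1 x) + 3 tanh(1·3) sinh(1 x).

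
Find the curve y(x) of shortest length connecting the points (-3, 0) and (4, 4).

Arc-length functional: J[y] = ∫ sqrt(1 + (y')^2) dx.
Lagrangian L = sqrt(1 + (y')^2) has no explicit y dependence, so ∂L/∂y = 0 and the Euler-Lagrange equation gives
    d/dx( y' / sqrt(1 + (y')^2) ) = 0  ⇒  y' / sqrt(1 + (y')^2) = const.
Hence y' is constant, so y(x) is affine.
Fitting the endpoints (-3, 0) and (4, 4):
    slope m = (4 − 0) / (4 − (-3)) = 4/7,
    intercept c = 0 − m·(-3) = 12/7.
Extremal: y(x) = (4/7) x + 12/7.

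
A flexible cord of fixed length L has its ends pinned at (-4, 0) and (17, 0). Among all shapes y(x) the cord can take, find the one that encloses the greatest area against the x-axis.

Set up the augmented Lagrangian using a multiplier λ for the length constraint:
    F(y, y') = y − λ sqrt(1 + y'^2).
F has no explicit x dependence, so the Beltrami identity yields a first integral
    F − y' ∂F/∂y' = C.
Compute ∂F/∂y' = −λ y' / sqrt(1 + y'^2). Then
    y − λ sqrt(1 + y'^2) + λ y'^2 / sqrt(1 + y'^2) = C
    ⇒  y − λ / sqrt(1 + y'^2) = C.
Solving for y' and integrating gives
    (x − a)^2 + (y − b)^2 = λ^2,
a circular arc of radius λ. The constants a, b are determined by the endpoint conditions y(-4) = y(17) = 0, and λ is fixed implicitly by the length constraint
    ∫_{-4}^{17} sqrt(1 + y'^2) dx = L.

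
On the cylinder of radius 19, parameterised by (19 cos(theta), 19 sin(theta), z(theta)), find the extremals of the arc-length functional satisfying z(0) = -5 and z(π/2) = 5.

Parameterise the cylinder of radius R = 19 as
    r(θ) = (19 cos θ, 19 sin θ, z(θ)).
The arc-length element is
    ds = sqrt(361 + (dz/dθ)^2) dθ,
so the Lagrangian is L = sqrt(361 + z'^2).
L depends on z' only, not on z or θ, so ∂L/∂z = 0 and
    ∂L/∂z' = z' / sqrt(361 + z'^2).
The Euler-Lagrange equation gives
    d/dθ( z' / sqrt(361 + z'^2) ) = 0,
so z' is constant. Integrating once:
    z(θ) = a θ + b,
a helix on the cylinder (a straight line when the cylinder is unrolled). The constants a, b are determined by the endpoint conditions.
With endpoint conditions z(0) = -5 and z(π/2) = 5: from z(0) = b we get b = -5, and a·π/2 + -5 = 5 gives a = 20/π, so
    z(θ) = (20/π) θ − 5.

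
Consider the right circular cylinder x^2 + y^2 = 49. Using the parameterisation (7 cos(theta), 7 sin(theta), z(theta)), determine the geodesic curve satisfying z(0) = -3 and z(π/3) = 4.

Parameterise the cylinder of radius R = 7 as
    r(θ) = (7 cos θ, 7 sin θ, z(θ)).
The arc-length element is
    ds = sqrt(49 + (dz/dθ)^2) dθ,
so the Lagrangian is L = sqrt(49 + z'^2).
L depends on z' only, not on z or θ, so ∂L/∂z = 0 and
    ∂L/∂z' = z' / sqrt(49 + z'^2).
The Euler-Lagrange equation gives
    d/dθ( z' / sqrt(49 + z'^2) ) = 0,
so z' is constant. Integrating once:
    z(θ) = a θ + b,
a helix on the cylinder (a straight line when the cylinder is unrolled). The constants a, b are determined by the endpoint conditions.
With endpoint conditions z(0) = -3 and z(π/3) = 4: from z(0) = b we get b = -3, and a·π/3 + -3 = 4 gives a = 21/π, so
    z(θ) = (21/π) θ − 3.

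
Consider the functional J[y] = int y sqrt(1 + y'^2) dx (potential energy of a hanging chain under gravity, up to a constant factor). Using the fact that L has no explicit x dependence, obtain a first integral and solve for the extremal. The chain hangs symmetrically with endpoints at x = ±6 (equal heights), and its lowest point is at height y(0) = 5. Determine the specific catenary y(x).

The Lagrangian L(y, y') = y sqrt(1 + y'^2) has no explicit x dependence, so the Beltrami identity applies:
    L − y' ∂L/∂y' = C.
Compute ∂L/∂y' = y · y' / sqrt(1 + y'^2). Then
    L − y' ∂L/∂y'
    = y sqrt(1 + y'^2) − y · y'^2 / sqrt(1 + y'^2)
    = y (1 + y'^2 − y'^2) / sqrt(1 + y'^2)
    = y / sqrt(1 + y'^2) = C.
Squaring gives y^2 = C^2 (1 + y'^2), i.e.
    y'^2 = y^2 / C^2 − 1.
Separating variables,
    dy / sqrt(y^2 − C^2) = dx / C,
and integrating gives arccosh(y / C) = (x − a)/C, so
    y(x) = C cosh((x − a)/C),
the catenary. The constants C and a are fixed by the two endpoint conditions (and, for the hanging-chain problem, the length constraint selects C).
Now fit the given data. The endpoints x = ±6 are symmetric at equal height, so the catenary is even about its minimum: a = 0 and y(x) = C cosh(x/C). The lowest point is y(0) = C cosh(0) = C, and we are told y(0) = 5, so C = 5. Therefore
    y(x) = 5 cosh(x/5),
and at the endpoints
    y(±6) = 5 cosh(6/5).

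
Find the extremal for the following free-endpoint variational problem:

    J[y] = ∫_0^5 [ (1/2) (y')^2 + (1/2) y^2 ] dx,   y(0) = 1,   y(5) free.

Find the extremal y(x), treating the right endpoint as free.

The Lagrangian L = (1/2) (y')^2 + (1/2) y^2 gives
    ∂L/∂y = 1 y,   ∂L/∂y' = y'.
Euler-Lagrange: y'' − y = 0.
With k = 1, the general solution is
    y(x) = A cosh(x) + B sinh(x).
Fixed left endpoint y(0) = 1 ⇒ A = 1.
The right endpoint x = 5 is free, so the natural (transversality) condition is ∂L/∂y' |_{x=5} = 0, i.e. y'(5) = 0.
Compute y'(x) = A k sinh(k x) + B k cosh(k x), so
    y'(5) = A k sinh(k·5) + B k cosh(k·5) = 0
    ⇒ B = −A tanh(k·5) = − tanh(1·5).
Therefore the extremal is
    y(x) = cosh(1 x) − tanh(1·5) sinh(1 x).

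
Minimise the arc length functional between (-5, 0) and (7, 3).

Arc-length functional: J[y] = ∫ sqrt(1 + (y')^2) dx.
Lagrangian L = sqrt(1 + (y')^2) has no explicit y dependence, so ∂L/∂y = 0 and the Euler-Lagrange equation gives
    d/dx( y' / sqrt(1 + (y')^2) ) = 0  ⇒  y' / sqrt(1 + (y')^2) = const.
Hence y' is constant, so y(x) is affine.
Fitting the endpoints (-5, 0) and (7, 3):
    slope m = (3 − 0) / (7 − (-5)) = 1/4,
    intercept c = 0 − m·(-5) = 5/4.
Extremal: y(x) = (1/4) x + 5/4.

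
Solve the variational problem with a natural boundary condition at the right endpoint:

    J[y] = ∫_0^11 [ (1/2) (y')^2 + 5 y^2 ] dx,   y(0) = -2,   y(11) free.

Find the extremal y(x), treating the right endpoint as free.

The Lagrangian L = (1/2) (y')^2 + 5 y^2 gives
    ∂L/∂y = 10 y,   ∂L/∂y' = y'.
Euler-Lagrange: y'' − 10 y = 0.
With k = sqrt(10), the general solution is
    y(x) = A cosh(sqrt(10) x) + B sinh(sqrt(10) x).
Fixed left endpoint y(0) = -2 ⇒ A = -2.
The right endpoint x = 11 is free, so the natural (transversality) condition is ∂L/∂y' |_{x=11} = 0, i.e. y'(11) = 0.
Compute y'(x) = A k sinh(k x) + B k cosh(k x), so
    y'(11) = A k sinh(k·11) + B k cosh(k·11) = 0
    ⇒ B = −A tanh(k·11) = 2 tanh(sqrt(10)·11).
Therefore the extremal is
    y(x) = −2 cosh(sqrt(10) x) + 2 tanh(sqrt(10)·11) sinh(sqrt(10) x).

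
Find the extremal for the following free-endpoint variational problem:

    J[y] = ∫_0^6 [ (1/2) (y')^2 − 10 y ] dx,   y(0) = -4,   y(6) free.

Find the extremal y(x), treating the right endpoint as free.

The Lagrangian L = (1/2) (y')^2 − 10 y gives
    ∂L/∂y = −10,   ∂L/∂y' = y'.
Euler-Lagrange: d/dx(y') − (−10) = 0, i.e. y'' + 10 = 0, so
    y(x) = −(10/2) x^2 + C1 x + C2.
Fixed left endpoint y(0) = -4 ⇒ C2 = -4.
The right endpoint x = 6 is free, so the natural (transversality) condition is ∂L/∂y' |_{x=6} = 0, i.e. y'(6) = 0.
Compute y'(x) = −10 x + C1, so y'(6) = −60 + C1 = 0 ⇒ C1 = 60.
Therefore the extremal is
    y(x) = −5 x^2 + 60 x − 4.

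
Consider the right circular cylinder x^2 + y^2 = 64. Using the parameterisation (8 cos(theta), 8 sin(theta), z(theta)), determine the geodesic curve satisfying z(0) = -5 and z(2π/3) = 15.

Parameterise the cylinder of radius R = 8 as
    r(θ) = (8 cos θ, 8 sin θ, z(θ)).
The arc-length element is
    ds = sqrt(64 + (dz/dθ)^2) dθ,
so the Lagrangian is L = sqrt(64 + z'^2).
L depends on z' only, not on z or θ, so ∂L/∂z = 0 and
    ∂L/∂z' = z' / sqrt(64 + z'^2).
The Euler-Lagrange equation gives
    d/dθ( z' / sqrt(64 + z'^2) ) = 0,
so z' is constant. Integrating once:
    z(θ) = a θ + b,
a helix on the cylinder (a straight line when the cylinder is unrolled). The constants a, b are determined by the endpoint conditions.
With endpoint conditions z(0) = -5 and z(2π/3) = 15: from z(0) = b we get b = -5, and a·2π/3 + -5 = 15 gives a = 30/π, so
    z(θ) = (30/π) θ − 5.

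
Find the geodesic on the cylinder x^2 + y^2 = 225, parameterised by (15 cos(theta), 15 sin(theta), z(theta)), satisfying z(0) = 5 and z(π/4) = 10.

Parameterise the cylinder of radius R = 15 as
    r(θ) = (15 cos θ, 15 sin θ, z(θ)).
The arc-length element is
    ds = sqrt(225 + (dz/dθ)^2) dθ,
so the Lagrangian is L = sqrt(225 + z'^2).
L depends on z' only, not on z or θ, so ∂L/∂z = 0 and
    ∂L/∂z' = z' / sqrt(225 + z'^2).
The Euler-Lagrange equation gives
    d/dθ( z' / sqrt(225 + z'^2) ) = 0,
so z' is constant. Integrating once:
    z(θ) = a θ + b,
a helix on the cylinder (a straight line when the cylinder is unrolled). The constants a, b are determined by the endpoint conditions.
With endpoint conditions z(0) = 5 and z(π/4) = 10: from z(0) = b we get b = 5, and a·π/4 + 5 = 10 gives a = 20/π, so
    z(θ) = (20/π) θ + 5.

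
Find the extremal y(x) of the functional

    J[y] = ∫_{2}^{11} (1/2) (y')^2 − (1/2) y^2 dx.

The Lagrangian is L = (1/2) (y')^2 − (1/2) y^2.
Compute ∂L/∂y = -y, ∂L/∂y' = y'.
The Euler-Lagrange equation d/dx(∂L/∂y') − ∂L/∂y = 0 reduces to
    y'' + y = 0.
Its general solution is
    y(x) = A sin(x) + B cos(x),
with A, B fixed by the endpoint conditions.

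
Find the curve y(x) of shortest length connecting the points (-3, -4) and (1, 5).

Arc-length functional: J[y] = ∫ sqrt(1 + (y')^2) dx.
Lagrangian L = sqrt(1 + (y')^2) has no explicit y dependence, so ∂L/∂y = 0 and the Euler-Lagrange equation gives
    d/dx( y' / sqrt(1 + (y')^2) ) = 0  ⇒  y' / sqrt(1 + (y')^2) = const.
Hence y' is constant, so y(x) is affine.
Fitting the endpoints (-3, -4) and (1, 5):
    slope m = (5 − (-4)) / (1 − (-3)) = 9/4,
    intercept c = (-4) − m·(-3) = 11/4.
Extremal: y(x) = (9/4) x + 11/4.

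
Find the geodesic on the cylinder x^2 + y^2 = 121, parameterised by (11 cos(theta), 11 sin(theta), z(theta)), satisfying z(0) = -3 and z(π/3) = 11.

Parameterise the cylinder of radius R = 11 as
    r(θ) = (11 cos θ, 11 sin θ, z(θ)).
The arc-length element is
    ds = sqrt(121 + (dz/dθ)^2) dθ,
so the Lagrangian is L = sqrt(121 + z'^2).
L depends on z' only, not on z or θ, so ∂L/∂z = 0 and
    ∂L/∂z' = z' / sqrt(121 + z'^2).
The Euler-Lagrange equation gives
    d/dθ( z' / sqrt(121 + z'^2) ) = 0,
so z' is constant. Integrating once:
    z(θ) = a θ + b,
a helix on the cylinder (a straight line when the cylinder is unrolled). The constants a, b are determined by the endpoint conditions.
With endpoint conditions z(0) = -3 and z(π/3) = 11: from z(0) = b we get b = -3, and a·π/3 + -3 = 11 gives a = 42/π, so
    z(θ) = (42/π) θ − 3.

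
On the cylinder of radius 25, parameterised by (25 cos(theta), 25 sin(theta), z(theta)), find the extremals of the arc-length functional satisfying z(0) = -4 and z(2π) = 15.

Parameterise the cylinder of radius R = 25 as
    r(θ) = (25 cos θ, 25 sin θ, z(θ)).
The arc-length element is
    ds = sqrt(625 + (dz/dθ)^2) dθ,
so the Lagrangian is L = sqrt(625 + z'^2).
L depends on z' only, not on z or θ, so ∂L/∂z = 0 and
    ∂L/∂z' = z' / sqrt(625 + z'^2).
The Euler-Lagrange equation gives
    d/dθ( z' / sqrt(625 + z'^2) ) = 0,
so z' is constant. Integrating once:
    z(θ) = a θ + b,
a helix on the cylinder (a straight line when the cylinder is unrolled). The constants a, b are determined by the endpoint conditions.
With endpoint conditions z(0) = -4 and z(2π) = 15: from z(0) = b we get b = -4, and a·2π + -4 = 15 gives a = 19/(2π), so
    z(θ) = (19/(2π)) θ − 4.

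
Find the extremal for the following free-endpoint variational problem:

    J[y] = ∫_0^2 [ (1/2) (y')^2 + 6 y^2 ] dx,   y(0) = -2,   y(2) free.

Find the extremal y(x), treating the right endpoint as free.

The Lagrangian L = (1/2) (y')^2 + 6 y^2 gives
    ∂L/∂y = 12 y,   ∂L/∂y' = y'.
Euler-Lagrange: y'' − 12 y = 0.
With k = sqrt(12), the general solution is
    y(x) = A cosh(sqrt(12) x) + B sinh(sqrt(12) x).
Fixed left endpoint y(0) = -2 ⇒ A = -2.
The right endpoint x = 2 is free, so the natural (transversality) condition is ∂L/∂y' |_{x=2} = 0, i.e. y'(2) = 0.
Compute y'(x) = A k sinh(k x) + B k cosh(k x), so
    y'(2) = A k sinh(k·2) + B k cosh(k·2) = 0
    ⇒ B = −A tanh(k·2) = 2 tanh(sqrt(12)·2).
Therefore the extremal is
    y(x) = −2 cosh(sqrt(12) x) + 2 tanh(sqrt(12)·2) sinh(sqrt(12) x).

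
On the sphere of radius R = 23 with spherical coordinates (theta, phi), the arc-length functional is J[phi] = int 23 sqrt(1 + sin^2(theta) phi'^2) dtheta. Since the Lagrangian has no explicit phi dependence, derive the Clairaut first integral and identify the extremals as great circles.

On the sphere of radius R = 23 with spherical coordinates (θ, φ), the induced metric is
    ds^2 = 529(dθ^2 + sin^2(θ) dφ^2).
Parameterise by θ; the arc-length functional is
    J[φ] = ∫ 23 sqrt(1 + sin^2(θ) (dφ/dθ)^2) dθ,
so L = 23 sqrt(1 + sin^2(θ) φ'^2). Compute
    ∂L/∂φ = 0  (L has no explicit φ dependence),
    ∂L/∂φ' = 23 sin^2(θ) φ' / sqrt(1 + sin^2(θ) φ'^2).
Since ∂L/∂φ = 0, the Euler-Lagrange equation
    d/dθ(∂L/∂φ') − ∂L/∂φ = 0
reduces to d/dθ(∂L/∂φ') = 0, i.e. the momentum conjugate to φ is conserved:
    23 sin^2(θ) φ' / sqrt(1 + sin^2(θ) φ'^2) = C.
The overall factor of 23 is constant, so dividing through gives Clairaut's relation sin^2(θ) φ' / sqrt(1 + sin^2(θ) φ'^2) = C' (with C' = C/23). Solving for φ' and integrating gives the great-circle family
    cot(θ) = A cos(φ − φ_0),
i.e. the intersection of the sphere with a plane through the origin. The two constants A and φ_0 (equivalently C and one phase) are fixed by the two endpoint conditions.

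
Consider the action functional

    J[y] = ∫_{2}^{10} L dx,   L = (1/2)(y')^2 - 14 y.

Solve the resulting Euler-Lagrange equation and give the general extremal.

The Lagrangian is L = (1/2)(y')^2 - 14 y.
∂L/∂y = -14.
∂L/∂y' = y'.
The Euler-Lagrange equation d/dx(∂L/∂y') − ∂L/∂y = 0 becomes:
    y'' + 14 = 0
General solution: y(x) = -7 x^2 + A x + B, where A and B are arbitrary constants fixed by the endpoint conditions.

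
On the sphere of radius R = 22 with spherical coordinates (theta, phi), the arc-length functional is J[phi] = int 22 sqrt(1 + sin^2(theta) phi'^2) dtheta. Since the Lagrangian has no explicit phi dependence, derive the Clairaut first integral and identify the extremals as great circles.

On the sphere of radius R = 22 with spherical coordinates (θ, φ), the induced metric is
    ds^2 = 484(dθ^2 + sin^2(θ) dφ^2).
Parameterise by θ; the arc-length functional is
    J[φ] = ∫ 22 sqrt(1 + sin^2(θ) (dφ/dθ)^2) dθ,
so L = 22 sqrt(1 + sin^2(θ) φ'^2). Compute
    ∂L/∂φ = 0  (L has no explicit φ dependence),
    ∂L/∂φ' = 22 sin^2(θ) φ' / sqrt(1 + sin^2(θ) φ'^2).
Since ∂L/∂φ = 0, the Euler-Lagrange equation
    d/dθ(∂L/∂φ') − ∂L/∂φ = 0
reduces to d/dθ(∂L/∂φ') = 0, i.e. the momentum conjugate to φ is conserved:
    22 sin^2(θ) φ' / sqrt(1 + sin^2(θ) φ'^2) = C.
The overall factor of 22 is constant, so dividing through gives Clairaut's relation sin^2(θ) φ' / sqrt(1 + sin^2(θ) φ'^2) = C' (with C' = C/22). Solving for φ' and integrating gives the great-circle family
    cot(θ) = A cos(φ − φ_0),
i.e. the intersection of the sphere with a plane through the origin. The two constants A and φ_0 (equivalently C and one phase) are fixed by the two endpoint conditions.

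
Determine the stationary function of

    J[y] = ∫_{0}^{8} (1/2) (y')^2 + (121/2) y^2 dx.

The Lagrangian is L = (1/2) (y')^2 + (121/2) y^2.
Compute ∂L/∂y = 121y, ∂L/∂y' = y'.
The Euler-Lagrange equation d/dx(∂L/∂y') − ∂L/∂y = 0 reduces to
    y'' − 121 y = 0.
Its general solution is
    y(x) = A e^(11x) + B e^(−11x),
with A, B fixed by the endpoint conditions.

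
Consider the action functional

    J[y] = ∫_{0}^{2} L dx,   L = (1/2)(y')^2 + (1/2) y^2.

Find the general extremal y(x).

The Lagrangian is L = (1/2)(y')^2 + (1/2) y^2.
∂L/∂y = y.
∂L/∂y' = y'.
The Euler-Lagrange equation d/dx(∂L/∂y') − ∂L/∂y = 0 becomes:
    y'' - y = 0
General solution: y(x) = A e^x + B e^(-x), where A and B are arbitrary constants fixed by the endpoint conditions.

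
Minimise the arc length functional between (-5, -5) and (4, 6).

Arc-length functional: J[y] = ∫ sqrt(1 + (y')^2) dx.
Lagrangian L = sqrt(1 + (y')^2) has no explicit y dependence, so ∂L/∂y = 0 and the Euler-Lagrange equation gives
    d/dx( y' / sqrt(1 + (y')^2) ) = 0  ⇒  y' / sqrt(1 + (y')^2) = const.
Hence y' is constant, so y(x) is affine.
Fitting the endpoints (-5, -5) and (4, 6):
    slope m = (6 − (-5)) / (4 − (-5)) = 11/9,
    intercept c = (-5) − m·(-5) = 10/9.
Extremal: y(x) = (11/9) x + 10/9.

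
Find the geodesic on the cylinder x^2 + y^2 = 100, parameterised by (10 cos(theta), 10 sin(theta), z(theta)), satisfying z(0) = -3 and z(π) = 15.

Parameterise the cylinder of radius R = 10 as
    r(θ) = (10 cos θ, 10 sin θ, z(θ)).
The arc-length element is
    ds = sqrt(100 + (dz/dθ)^2) dθ,
so the Lagrangian is L = sqrt(100 + z'^2).
L depends on z' only, not on z or θ, so ∂L/∂z = 0 and
    ∂L/∂z' = z' / sqrt(100 + z'^2).
The Euler-Lagrange equation gives
    d/dθ( z' / sqrt(100 + z'^2) ) = 0,
so z' is constant. Integrating once:
    z(θ) = a θ + b,
a helix on the cylinder (a straight line when the cylinder is unrolled). The constants a, b are determined by the endpoint conditions.
With endpoint conditions z(0) = -3 and z(π) = 15: from z(0) = b we get b = -3, and a·π + -3 = 15 gives a = 18/π, so
    z(θ) = (18/π) θ − 3.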